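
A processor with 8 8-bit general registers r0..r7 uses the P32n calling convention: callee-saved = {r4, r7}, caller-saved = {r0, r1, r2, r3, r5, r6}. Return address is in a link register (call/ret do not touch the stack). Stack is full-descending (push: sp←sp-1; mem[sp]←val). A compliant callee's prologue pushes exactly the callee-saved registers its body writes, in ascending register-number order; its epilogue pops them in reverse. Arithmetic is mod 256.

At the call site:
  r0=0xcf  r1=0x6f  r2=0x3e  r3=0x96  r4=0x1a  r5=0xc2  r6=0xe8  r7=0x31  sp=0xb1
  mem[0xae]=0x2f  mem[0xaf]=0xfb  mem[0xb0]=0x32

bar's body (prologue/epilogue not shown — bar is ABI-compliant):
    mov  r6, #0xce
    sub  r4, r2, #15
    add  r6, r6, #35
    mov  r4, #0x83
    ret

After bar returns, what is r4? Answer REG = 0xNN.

REG = 0x1a

prologue: push r4 → mem[0xb0]=0x1a, sp=0xb0
body[0] mov  r6, #0xce → r6=0xce
body[1] sub  r4, r2, #15 → r4=0x2f
body[2] add  r6, r6, #35 → r6=0xf1
body[3] mov  r4, #0x83 → r4=0x83
epilogue: pop r4=0x1a, sp=0xb1
r4 is callee-saved → restored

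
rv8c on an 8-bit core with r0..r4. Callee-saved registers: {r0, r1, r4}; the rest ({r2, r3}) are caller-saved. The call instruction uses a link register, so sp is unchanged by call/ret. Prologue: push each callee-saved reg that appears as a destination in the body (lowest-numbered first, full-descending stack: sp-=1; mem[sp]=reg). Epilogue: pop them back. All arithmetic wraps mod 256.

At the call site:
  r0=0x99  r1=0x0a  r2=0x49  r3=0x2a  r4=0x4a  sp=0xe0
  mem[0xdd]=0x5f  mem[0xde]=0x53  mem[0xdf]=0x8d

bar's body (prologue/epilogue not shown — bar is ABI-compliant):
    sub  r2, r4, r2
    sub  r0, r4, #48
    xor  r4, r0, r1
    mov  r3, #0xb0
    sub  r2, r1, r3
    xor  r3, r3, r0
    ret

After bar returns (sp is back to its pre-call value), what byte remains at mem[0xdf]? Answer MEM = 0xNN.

prologue: push r0 -> mem[0xdf]=0x99, sp=0xdf
prologue: push r4 -> mem[0xde]=0x4a, sp=0xde
body[0] sub  r2, r4, r2 -> r2=0x01
body[1] sub  r0, r4, #48 -> r0=0x1a
body[2] xor  r4, r0, r1 -> r4=0x10
body[3] mov  r3, #0xb0 -> r3=0xb0
body[4] sub  r2, r1, r3 -> r2=0x5a
body[5] xor  r3, r3, r0 -> r3=0xaa
epilogue: pop r4=0x4a, sp=0xdf
epilogue: pop r0=0x99, sp=0xe0
prologue pushed ['r0', 'r4'] at ['0xdf', '0xde']

MEM = 0x99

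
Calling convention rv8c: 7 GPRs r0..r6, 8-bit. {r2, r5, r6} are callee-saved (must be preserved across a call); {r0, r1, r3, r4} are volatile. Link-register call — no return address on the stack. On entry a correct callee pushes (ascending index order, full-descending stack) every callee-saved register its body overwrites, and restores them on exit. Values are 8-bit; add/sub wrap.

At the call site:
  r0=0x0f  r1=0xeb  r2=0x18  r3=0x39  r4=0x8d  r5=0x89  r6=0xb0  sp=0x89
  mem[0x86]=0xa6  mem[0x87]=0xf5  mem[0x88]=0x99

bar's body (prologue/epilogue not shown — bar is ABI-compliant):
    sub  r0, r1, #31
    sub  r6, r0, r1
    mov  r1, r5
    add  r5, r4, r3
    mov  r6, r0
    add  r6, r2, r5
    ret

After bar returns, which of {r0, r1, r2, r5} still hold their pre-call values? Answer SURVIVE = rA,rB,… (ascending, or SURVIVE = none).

SURVIVE = r2,r5

prologue: push r5 → mem[0x88]=0x89, sp=0x88
prologue: push r6 → mem[0x87]=0xb0, sp=0x87
body[0] sub  r0, r1, #31 → r0=0xcc
body[1] sub  r6, r0, r1 → r6=0xe1
body[2] mov  r1, r5 → r1=0x89
body[3] add  r5, r4, r3 → r5=0xc6
body[4] mov  r6, r0 → r6=0xcc
body[5] add  r6, r2, r5 → r6=0xde
epilogue: pop r6=0xb0, sp=0x88
epilogue: pop r5=0x89, sp=0x89
r0: caller-saved, written=True
r1: caller-saved, written=True
r2: callee-saved, written=False
r5: callee-saved, written=True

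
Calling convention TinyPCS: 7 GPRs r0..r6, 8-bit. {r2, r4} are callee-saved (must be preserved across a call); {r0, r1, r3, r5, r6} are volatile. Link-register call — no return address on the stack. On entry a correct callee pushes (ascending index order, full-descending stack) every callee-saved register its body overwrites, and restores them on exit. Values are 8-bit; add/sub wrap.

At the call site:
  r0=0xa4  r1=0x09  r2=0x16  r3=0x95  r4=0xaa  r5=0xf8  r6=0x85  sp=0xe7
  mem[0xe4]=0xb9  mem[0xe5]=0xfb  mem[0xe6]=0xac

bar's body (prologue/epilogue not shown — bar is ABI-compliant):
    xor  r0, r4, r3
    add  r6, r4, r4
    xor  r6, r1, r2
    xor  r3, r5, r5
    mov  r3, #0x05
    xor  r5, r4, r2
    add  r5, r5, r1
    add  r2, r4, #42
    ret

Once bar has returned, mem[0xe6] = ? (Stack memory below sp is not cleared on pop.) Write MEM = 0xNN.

prologue: push r2 → mem[0xe6]=0x16, sp=0xe6
body[0] xor  r0, r4, r3 → r0=0x3f
body[1] add  r6, r4, r4 → r6=0x54
body[2] xor  r6, r1, r2 → r6=0x1f
body[3] xor  r3, r5, r5 → r3=0x00
body[4] mov  r3, #0x05 → r3=0x05
body[5] xor  r5, r4, r2 → r5=0xbc
body[6] add  r5, r5, r1 → r5=0xc5
body[7] add  r2, r4, #42 → r2=0xd4
epilogue: pop r2=0x16, sp=0xe7
prologue pushed ['r2'] at ['0xe6']

MEM = 0x16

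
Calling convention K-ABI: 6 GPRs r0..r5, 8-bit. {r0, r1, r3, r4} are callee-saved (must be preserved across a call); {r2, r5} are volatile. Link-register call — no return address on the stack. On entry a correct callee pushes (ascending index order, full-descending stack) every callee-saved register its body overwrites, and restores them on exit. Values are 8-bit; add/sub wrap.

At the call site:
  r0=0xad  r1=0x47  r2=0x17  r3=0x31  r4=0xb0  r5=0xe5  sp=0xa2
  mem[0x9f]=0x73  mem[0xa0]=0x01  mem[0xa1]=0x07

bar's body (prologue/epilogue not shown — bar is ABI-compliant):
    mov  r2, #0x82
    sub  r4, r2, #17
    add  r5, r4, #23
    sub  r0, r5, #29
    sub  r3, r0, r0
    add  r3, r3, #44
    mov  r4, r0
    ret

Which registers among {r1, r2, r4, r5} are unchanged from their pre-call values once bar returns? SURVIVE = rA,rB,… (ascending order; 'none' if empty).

SURVIVE = r1,r4

prologue: push r0 → mem[0xa1]=0xad, sp=0xa1
prologue: push r3 → mem[0xa0]=0x31, sp=0xa0
prologue: push r4 → mem[0x9f]=0xb0, sp=0x9f
body[0] mov  r2, #0x82 → r2=0x82
body[1] sub  r4, r2, #17 → r4=0x71
body[2] add  r5, r4, #23 → r5=0x88
body[3] sub  r0, r5, #29 → r0=0x6b
body[4] sub  r3, r0, r0 → r3=0x00
body[5] add  r3, r3, #44 → r3=0x2c
body[6] mov  r4, r0 → r4=0x6b
epilogue: pop r4=0xb0, sp=0xa0
epilogue: pop r3=0x31, sp=0xa1
epilogue: pop r0=0xad, sp=0xa2
r1: callee-saved, written=False
r2: caller-saved, written=True
r4: callee-saved, written=True
r5: caller-saved, written=True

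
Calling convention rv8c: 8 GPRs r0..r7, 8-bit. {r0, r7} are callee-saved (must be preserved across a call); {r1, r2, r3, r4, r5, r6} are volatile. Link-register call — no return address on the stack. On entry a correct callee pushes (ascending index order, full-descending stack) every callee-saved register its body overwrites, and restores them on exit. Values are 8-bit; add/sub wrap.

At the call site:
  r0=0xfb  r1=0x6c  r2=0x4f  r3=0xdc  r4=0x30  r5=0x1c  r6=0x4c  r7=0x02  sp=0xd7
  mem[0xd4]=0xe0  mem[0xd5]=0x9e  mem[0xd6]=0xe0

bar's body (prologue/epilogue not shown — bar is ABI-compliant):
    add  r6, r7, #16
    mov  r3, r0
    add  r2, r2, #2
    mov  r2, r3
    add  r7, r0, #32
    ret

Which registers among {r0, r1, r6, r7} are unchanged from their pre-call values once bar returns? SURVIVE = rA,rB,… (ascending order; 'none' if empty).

SURVIVE = r0,r1,r7

prologue: push r7 → mem[0xd6]=0x02, sp=0xd6
body[0] add  r6, r7, #16 → r6=0x12
body[1] mov  r3, r0 → r3=0xfb
body[2] add  r2, r2, #2 → r2=0x51
body[3] mov  r2, r3 → r2=0xfb
body[4] add  r7, r0, #32 → r7=0x1b
epilogue: pop r7=0x02, sp=0xd7
r0: callee-saved, written=False
r1: caller-saved, written=False
r6: caller-saved, written=True
r7: callee-saved, written=True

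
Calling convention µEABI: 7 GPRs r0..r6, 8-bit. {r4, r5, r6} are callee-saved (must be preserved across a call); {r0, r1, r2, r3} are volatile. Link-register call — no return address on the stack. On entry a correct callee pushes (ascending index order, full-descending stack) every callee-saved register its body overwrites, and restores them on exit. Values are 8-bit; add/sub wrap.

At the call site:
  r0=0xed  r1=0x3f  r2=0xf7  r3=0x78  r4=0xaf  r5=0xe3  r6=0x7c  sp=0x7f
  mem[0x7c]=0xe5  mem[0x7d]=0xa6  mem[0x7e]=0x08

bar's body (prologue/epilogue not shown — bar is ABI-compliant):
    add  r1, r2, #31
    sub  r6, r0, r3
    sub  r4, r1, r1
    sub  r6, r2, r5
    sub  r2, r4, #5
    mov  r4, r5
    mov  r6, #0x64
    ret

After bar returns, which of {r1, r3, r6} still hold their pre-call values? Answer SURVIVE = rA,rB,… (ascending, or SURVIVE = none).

SURVIVE = r3,r6

prologue: push r4 -> mem[0x7e]=0xaf, sp=0x7e
prologue: push r6 -> mem[0x7d]=0x7c, sp=0x7d
body[0] add  r1, r2, #31 -> r1=0x16
body[1] sub  r6, r0, r3 -> r6=0x75
body[2] sub  r4, r1, r1 -> r4=0x00
body[3] sub  r6, r2, r5 -> r6=0x14
body[4] sub  r2, r4, #5 -> r2=0xfb
body[5] mov  r4, r5 -> r4=0xe3
body[6] mov  r6, #0x64 -> r6=0x64
epilogue: pop r6=0x7c, sp=0x7e
epilogue: pop r4=0xaf, sp=0x7f
r1: caller-saved, written=True
r3: caller-saved, written=False
r6: callee-saved, written=True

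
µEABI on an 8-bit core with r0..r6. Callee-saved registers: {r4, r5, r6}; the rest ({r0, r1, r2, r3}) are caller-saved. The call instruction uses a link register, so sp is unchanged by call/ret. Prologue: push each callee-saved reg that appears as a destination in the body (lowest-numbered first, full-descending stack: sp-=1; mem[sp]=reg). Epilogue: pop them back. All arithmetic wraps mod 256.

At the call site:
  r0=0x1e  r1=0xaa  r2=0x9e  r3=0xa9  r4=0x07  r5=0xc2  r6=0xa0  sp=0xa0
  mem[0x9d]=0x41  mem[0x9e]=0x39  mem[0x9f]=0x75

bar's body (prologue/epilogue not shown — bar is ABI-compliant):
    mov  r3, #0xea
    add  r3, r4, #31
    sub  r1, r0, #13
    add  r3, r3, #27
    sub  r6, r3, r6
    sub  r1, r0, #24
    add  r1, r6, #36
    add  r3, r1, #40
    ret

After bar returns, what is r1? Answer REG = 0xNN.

prologue: push r6 → mem[0x9f]=0xa0, sp=0x9f
body[0] mov  r3, #0xea → r3=0xea
body[1] add  r3, r4, #31 → r3=0x26
body[2] sub  r1, r0, #13 → r1=0x11
body[3] add  r3, r3, #27 → r3=0x41
body[4] sub  r6, r3, r6 → r6=0xa1
body[5] sub  r1, r0, #24 → r1=0x06
body[6] add  r1, r6, #36 → r1=0xc5
body[7] add  r3, r1, #40 → r3=0xed
epilogue: pop r6=0xa0, sp=0xa0
r1 is caller-saved → body value

REG = 0xc5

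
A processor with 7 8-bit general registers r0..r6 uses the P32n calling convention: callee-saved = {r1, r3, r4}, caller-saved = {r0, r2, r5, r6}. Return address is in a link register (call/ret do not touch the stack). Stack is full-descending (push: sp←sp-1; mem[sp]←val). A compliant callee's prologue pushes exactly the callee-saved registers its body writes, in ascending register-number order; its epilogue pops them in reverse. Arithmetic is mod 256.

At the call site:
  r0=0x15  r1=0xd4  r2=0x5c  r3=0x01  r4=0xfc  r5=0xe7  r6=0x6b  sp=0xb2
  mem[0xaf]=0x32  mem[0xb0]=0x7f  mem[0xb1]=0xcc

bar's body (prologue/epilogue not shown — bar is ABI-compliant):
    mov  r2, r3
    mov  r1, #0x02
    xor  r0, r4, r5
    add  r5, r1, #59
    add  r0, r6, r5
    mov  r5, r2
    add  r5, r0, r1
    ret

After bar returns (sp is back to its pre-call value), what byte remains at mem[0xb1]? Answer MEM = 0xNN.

MEM = 0xd4

prologue: push r1 -> mem[0xb1]=0xd4, sp=0xb1
body[0] mov  r2, r3 -> r2=0x01
body[1] mov  r1, #0x02 -> r1=0x02
body[2] xor  r0, r4, r5 -> r0=0x1b
body[3] add  r5, r1, #59 -> r5=0x3d
body[4] add  r0, r6, r5 -> r0=0xa8
body[5] mov  r5, r2 -> r5=0x01
body[6] add  r5, r0, r1 -> r5=0xaa
epilogue: pop r1=0xd4, sp=0xb2
prologue pushed ['r1'] at ['0xb1']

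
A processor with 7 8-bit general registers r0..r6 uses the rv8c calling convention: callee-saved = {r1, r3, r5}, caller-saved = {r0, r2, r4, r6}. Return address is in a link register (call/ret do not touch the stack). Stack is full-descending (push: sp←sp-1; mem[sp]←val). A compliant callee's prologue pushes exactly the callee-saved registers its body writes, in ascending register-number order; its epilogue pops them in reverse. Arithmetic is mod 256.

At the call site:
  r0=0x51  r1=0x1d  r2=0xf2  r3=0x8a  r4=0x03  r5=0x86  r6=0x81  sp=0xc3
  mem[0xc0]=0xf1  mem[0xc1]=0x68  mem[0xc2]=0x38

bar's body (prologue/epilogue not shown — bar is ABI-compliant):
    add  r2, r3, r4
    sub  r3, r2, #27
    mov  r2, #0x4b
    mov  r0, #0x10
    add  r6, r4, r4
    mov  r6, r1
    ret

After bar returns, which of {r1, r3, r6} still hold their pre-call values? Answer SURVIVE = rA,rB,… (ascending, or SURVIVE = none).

prologue: push r3 -> mem[0xc2]=0x8a, sp=0xc2
body[0] add  r2, r3, r4 -> r2=0x8d
body[1] sub  r3, r2, #27 -> r3=0x72
body[2] mov  r2, #0x4b -> r2=0x4b
body[3] mov  r0, #0x10 -> r0=0x10
body[4] add  r6, r4, r4 -> r6=0x06
body[5] mov  r6, r1 -> r6=0x1d
epilogue: pop r3=0x8a, sp=0xc3
r1: callee-saved, written=False
r3: callee-saved, written=True
r6: caller-saved, written=True

SURVIVE = r1,r3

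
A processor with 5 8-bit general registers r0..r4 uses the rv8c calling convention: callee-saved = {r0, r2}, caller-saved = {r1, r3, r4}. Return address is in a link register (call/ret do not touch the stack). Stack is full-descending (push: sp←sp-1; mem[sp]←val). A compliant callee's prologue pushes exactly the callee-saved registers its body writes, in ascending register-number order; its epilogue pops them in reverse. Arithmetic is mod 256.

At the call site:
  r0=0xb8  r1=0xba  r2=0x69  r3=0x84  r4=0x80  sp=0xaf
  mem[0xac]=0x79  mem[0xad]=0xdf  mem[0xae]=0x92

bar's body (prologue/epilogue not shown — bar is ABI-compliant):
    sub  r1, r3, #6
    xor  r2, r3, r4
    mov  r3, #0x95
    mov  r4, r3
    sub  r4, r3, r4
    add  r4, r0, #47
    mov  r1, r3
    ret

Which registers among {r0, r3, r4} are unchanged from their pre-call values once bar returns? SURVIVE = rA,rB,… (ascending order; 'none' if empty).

SURVIVE = r0

prologue: push r2 -> mem[0xae]=0x69, sp=0xae
body[0] sub  r1, r3, #6 -> r1=0x7e
body[1] xor  r2, r3, r4 -> r2=0x04
body[2] mov  r3, #0x95 -> r3=0x95
body[3] mov  r4, r3 -> r4=0x95
body[4] sub  r4, r3, r4 -> r4=0x00
body[5] add  r4, r0, #47 -> r4=0xe7
body[6] mov  r1, r3 -> r1=0x95
epilogue: pop r2=0x69, sp=0xaf
r0: callee-saved, written=False
r3: caller-saved, written=True
r4: caller-saved, written=True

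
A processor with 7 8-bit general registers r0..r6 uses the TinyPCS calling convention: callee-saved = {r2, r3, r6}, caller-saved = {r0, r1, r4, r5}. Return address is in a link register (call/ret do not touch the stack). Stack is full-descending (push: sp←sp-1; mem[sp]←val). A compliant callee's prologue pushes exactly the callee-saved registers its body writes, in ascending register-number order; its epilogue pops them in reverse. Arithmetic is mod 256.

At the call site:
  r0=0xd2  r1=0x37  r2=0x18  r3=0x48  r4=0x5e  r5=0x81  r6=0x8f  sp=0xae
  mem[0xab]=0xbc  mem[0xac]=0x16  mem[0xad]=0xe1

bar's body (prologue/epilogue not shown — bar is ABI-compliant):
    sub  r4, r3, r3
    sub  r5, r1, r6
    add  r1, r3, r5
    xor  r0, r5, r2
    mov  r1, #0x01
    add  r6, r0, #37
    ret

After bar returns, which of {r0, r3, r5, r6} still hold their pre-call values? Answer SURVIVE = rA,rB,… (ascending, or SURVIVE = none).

SURVIVE = r3,r6

prologue: push r6 → mem[0xad]=0x8f, sp=0xad
body[0] sub  r4, r3, r3 → r4=0x00
body[1] sub  r5, r1, r6 → r5=0xa8
body[2] add  r1, r3, r5 → r1=0xf0
body[3] xor  r0, r5, r2 → r0=0xb0
body[4] mov  r1, #0x01 → r1=0x01
body[5] add  r6, r0, #37 → r6=0xd5
epilogue: pop r6=0x8f, sp=0xae
r0: caller-saved, written=True
r3: callee-saved, written=False
r5: caller-saved, written=True
r6: callee-saved, written=True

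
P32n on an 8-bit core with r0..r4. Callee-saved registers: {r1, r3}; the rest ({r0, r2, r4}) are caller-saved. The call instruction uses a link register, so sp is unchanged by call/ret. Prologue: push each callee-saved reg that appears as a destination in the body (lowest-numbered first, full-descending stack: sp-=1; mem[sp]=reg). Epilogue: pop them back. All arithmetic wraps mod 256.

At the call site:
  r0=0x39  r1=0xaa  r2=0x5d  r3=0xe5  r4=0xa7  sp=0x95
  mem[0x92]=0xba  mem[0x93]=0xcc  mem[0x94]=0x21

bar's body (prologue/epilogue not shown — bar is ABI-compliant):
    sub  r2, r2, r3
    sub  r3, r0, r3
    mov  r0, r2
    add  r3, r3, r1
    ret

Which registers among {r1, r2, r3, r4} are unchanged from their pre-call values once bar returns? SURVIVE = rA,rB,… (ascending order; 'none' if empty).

prologue: push r3 -> mem[0x94]=0xe5, sp=0x94
body[0] sub  r2, r2, r3 -> r2=0x78
body[1] sub  r3, r0, r3 -> r3=0x54
body[2] mov  r0, r2 -> r0=0x78
body[3] add  r3, r3, r1 -> r3=0xfe
epilogue: pop r3=0xe5, sp=0x95
r1: callee-saved, written=False
r2: caller-saved, written=True
r3: callee-saved, written=True
r4: caller-saved, written=False

SURVIVE = r1,r3,r4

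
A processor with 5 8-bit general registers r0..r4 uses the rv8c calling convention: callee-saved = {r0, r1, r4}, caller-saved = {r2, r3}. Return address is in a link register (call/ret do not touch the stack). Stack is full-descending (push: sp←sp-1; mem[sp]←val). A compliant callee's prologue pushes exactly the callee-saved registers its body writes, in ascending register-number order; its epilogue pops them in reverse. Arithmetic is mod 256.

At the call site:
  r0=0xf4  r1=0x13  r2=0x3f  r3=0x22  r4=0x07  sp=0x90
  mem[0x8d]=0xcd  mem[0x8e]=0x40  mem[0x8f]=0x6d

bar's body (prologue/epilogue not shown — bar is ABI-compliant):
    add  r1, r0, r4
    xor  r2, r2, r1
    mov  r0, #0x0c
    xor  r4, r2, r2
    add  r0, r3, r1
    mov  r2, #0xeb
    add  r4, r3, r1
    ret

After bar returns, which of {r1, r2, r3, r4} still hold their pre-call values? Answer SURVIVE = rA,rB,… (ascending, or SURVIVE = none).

prologue: push r0 -> mem[0x8f]=0xf4, sp=0x8f
prologue: push r1 -> mem[0x8e]=0x13, sp=0x8e
prologue: push r4 -> mem[0x8d]=0x07, sp=0x8d
body[0] add  r1, r0, r4 -> r1=0xfb
body[1] xor  r2, r2, r1 -> r2=0xc4
body[2] mov  r0, #0x0c -> r0=0x0c
body[3] xor  r4, r2, r2 -> r4=0x00
body[4] add  r0, r3, r1 -> r0=0x1d
body[5] mov  r2, #0xeb -> r2=0xeb
body[6] add  r4, r3, r1 -> r4=0x1d
epilogue: pop r4=0x07, sp=0x8e
epilogue: pop r1=0x13, sp=0x8f
epilogue: pop r0=0xf4, sp=0x90
r1: callee-saved, written=True
r2: caller-saved, written=True
r3: caller-saved, written=False
r4: callee-saved, written=True

SURVIVE = r1,r3,r4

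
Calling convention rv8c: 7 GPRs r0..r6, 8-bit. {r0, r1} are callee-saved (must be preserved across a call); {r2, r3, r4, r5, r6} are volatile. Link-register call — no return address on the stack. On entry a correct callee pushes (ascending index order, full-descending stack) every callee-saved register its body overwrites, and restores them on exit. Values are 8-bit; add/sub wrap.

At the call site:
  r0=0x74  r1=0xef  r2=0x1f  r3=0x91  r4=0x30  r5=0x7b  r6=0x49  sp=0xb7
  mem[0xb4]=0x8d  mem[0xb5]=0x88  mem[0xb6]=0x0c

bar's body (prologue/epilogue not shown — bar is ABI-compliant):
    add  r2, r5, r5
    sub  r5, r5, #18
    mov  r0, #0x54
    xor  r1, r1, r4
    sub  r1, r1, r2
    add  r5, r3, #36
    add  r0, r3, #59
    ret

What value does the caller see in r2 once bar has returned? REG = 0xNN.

prologue: push r0 → mem[0xb6]=0x74, sp=0xb6
prologue: push r1 → mem[0xb5]=0xef, sp=0xb5
body[0] add  r2, r5, r5 → r2=0xf6
body[1] sub  r5, r5, #18 → r5=0x69
body[2] mov  r0, #0x54 → r0=0x54
body[3] xor  r1, r1, r4 → r1=0xdf
body[4] sub  r1, r1, r2 → r1=0xe9
body[5] add  r5, r3, #36 → r5=0xb5
body[6] add  r0, r3, #59 → r0=0xcc
epilogue: pop r1=0xef, sp=0xb6
epilogue: pop r0=0x74, sp=0xb7
r2 is caller-saved → body value

REG = 0xf6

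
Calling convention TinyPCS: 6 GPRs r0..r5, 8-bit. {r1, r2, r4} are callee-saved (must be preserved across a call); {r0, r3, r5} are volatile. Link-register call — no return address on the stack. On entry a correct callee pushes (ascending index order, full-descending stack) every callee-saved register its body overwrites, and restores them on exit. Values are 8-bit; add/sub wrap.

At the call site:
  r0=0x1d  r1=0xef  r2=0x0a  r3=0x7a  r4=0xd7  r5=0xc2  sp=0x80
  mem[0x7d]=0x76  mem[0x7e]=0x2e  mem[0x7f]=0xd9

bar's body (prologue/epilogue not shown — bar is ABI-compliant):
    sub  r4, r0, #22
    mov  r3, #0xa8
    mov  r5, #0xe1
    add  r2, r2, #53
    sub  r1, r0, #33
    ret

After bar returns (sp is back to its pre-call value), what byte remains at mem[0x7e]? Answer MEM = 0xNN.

prologue: push r1 -> mem[0x7f]=0xef, sp=0x7f
prologue: push r2 -> mem[0x7e]=0x0a, sp=0x7e
prologue: push r4 -> mem[0x7d]=0xd7, sp=0x7d
body[0] sub  r4, r0, #22 -> r4=0x07
body[1] mov  r3, #0xa8 -> r3=0xa8
body[2] mov  r5, #0xe1 -> r5=0xe1
body[3] add  r2, r2, #53 -> r2=0x3f
body[4] sub  r1, r0, #33 -> r1=0xfc
epilogue: pop r4=0xd7, sp=0x7e
epilogue: pop r2=0x0a, sp=0x7f
epilogue: pop r1=0xef, sp=0x80
prologue pushed ['r1', 'r2', 'r4'] at ['0x7f', '0x7e', '0x7d']

MEM = 0x0a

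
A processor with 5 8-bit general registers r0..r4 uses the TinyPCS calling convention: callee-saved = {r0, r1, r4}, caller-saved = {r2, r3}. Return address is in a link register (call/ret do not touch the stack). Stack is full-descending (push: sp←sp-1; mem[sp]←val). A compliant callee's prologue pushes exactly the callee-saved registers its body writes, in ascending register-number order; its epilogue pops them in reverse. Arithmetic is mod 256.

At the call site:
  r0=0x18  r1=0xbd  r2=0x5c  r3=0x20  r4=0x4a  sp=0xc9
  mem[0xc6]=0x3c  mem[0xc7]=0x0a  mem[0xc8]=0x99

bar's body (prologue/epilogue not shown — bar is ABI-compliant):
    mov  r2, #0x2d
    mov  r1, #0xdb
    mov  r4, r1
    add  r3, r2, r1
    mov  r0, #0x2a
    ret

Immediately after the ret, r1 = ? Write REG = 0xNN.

prologue: push r0 -> mem[0xc8]=0x18, sp=0xc8
prologue: push r1 -> mem[0xc7]=0xbd, sp=0xc7
prologue: push r4 -> mem[0xc6]=0x4a, sp=0xc6
body[0] mov  r2, #0x2d -> r2=0x2d
body[1] mov  r1, #0xdb -> r1=0xdb
body[2] mov  r4, r1 -> r4=0xdb
body[3] add  r3, r2, r1 -> r3=0x08
body[4] mov  r0, #0x2a -> r0=0x2a
epilogue: pop r4=0x4a, sp=0xc7
epilogue: pop r1=0xbd, sp=0xc8
epilogue: pop r0=0x18, sp=0xc9
r1 is callee-saved -> restored

REG = 0xbd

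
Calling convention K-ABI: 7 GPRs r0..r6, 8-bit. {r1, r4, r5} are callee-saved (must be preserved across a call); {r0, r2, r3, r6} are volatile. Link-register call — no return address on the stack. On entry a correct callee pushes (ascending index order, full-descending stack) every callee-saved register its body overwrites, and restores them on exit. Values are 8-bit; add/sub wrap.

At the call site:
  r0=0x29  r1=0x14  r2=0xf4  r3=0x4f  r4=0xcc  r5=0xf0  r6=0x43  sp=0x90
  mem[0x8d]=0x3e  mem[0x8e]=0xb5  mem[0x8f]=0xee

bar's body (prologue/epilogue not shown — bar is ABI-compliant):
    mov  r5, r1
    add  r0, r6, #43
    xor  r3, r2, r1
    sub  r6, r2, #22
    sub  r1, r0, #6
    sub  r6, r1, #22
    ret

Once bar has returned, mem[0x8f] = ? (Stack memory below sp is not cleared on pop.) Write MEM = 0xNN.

MEM = 0x14

prologue: push r1 -> mem[0x8f]=0x14, sp=0x8f
prologue: push r5 -> mem[0x8e]=0xf0, sp=0x8e
body[0] mov  r5, r1 -> r5=0x14
body[1] add  r0, r6, #43 -> r0=0x6e
body[2] xor  r3, r2, r1 -> r3=0xe0
body[3] sub  r6, r2, #22 -> r6=0xde
body[4] sub  r1, r0, #6 -> r1=0x68
body[5] sub  r6, r1, #22 -> r6=0x52
epilogue: pop r5=0xf0, sp=0x8f
epilogue: pop r1=0x14, sp=0x90
prologue pushed ['r1', 'r5'] at ['0x8f', '0x8e']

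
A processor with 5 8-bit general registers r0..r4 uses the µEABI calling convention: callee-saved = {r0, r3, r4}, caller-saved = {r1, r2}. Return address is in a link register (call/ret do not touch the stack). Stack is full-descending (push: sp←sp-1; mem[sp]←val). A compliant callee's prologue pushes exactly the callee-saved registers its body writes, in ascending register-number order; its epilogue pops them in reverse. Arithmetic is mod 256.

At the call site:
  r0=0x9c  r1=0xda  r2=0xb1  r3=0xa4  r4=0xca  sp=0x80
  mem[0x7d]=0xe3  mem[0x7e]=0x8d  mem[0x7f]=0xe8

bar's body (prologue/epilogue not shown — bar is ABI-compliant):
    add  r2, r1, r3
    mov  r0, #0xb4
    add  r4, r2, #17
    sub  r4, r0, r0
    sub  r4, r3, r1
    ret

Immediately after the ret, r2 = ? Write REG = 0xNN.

REG = 0x7e

prologue: push r0 → mem[0x7f]=0x9c, sp=0x7f
prologue: push r4 → mem[0x7e]=0xca, sp=0x7e
body[0] add  r2, r1, r3 → r2=0x7e
body[1] mov  r0, #0xb4 → r0=0xb4
body[2] add  r4, r2, #17 → r4=0x8f
body[3] sub  r4, r0, r0 → r4=0x00
body[4] sub  r4, r3, r1 → r4=0xca
epilogue: pop r4=0xca, sp=0x7f
epilogue: pop r0=0x9c, sp=0x80
r2 is caller-saved → body value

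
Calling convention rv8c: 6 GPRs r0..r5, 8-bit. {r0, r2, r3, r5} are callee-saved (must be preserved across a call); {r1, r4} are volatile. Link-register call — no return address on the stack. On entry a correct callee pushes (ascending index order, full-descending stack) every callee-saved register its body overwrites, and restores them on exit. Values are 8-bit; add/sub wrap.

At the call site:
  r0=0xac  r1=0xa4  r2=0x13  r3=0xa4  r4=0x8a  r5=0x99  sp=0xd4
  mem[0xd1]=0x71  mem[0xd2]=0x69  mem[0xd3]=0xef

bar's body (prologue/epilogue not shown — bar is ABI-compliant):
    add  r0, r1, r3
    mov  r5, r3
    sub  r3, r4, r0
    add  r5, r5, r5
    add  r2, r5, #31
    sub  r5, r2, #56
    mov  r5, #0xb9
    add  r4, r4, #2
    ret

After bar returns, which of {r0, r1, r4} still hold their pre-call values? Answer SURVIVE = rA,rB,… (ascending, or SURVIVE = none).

prologue: push r0 -> mem[0xd3]=0xac, sp=0xd3
prologue: push r2 -> mem[0xd2]=0x13, sp=0xd2
prologue: push r3 -> mem[0xd1]=0xa4, sp=0xd1
prologue: push r5 -> mem[0xd0]=0x99, sp=0xd0
body[0] add  r0, r1, r3 -> r0=0x48
body[1] mov  r5, r3 -> r5=0xa4
body[2] sub  r3, r4, r0 -> r3=0x42
body[3] add  r5, r5, r5 -> r5=0x48
body[4] add  r2, r5, #31 -> r2=0x67
body[5] sub  r5, r2, #56 -> r5=0x2f
body[6] mov  r5, #0xb9 -> r5=0xb9
body[7] add  r4, r4, #2 -> r4=0x8c
epilogue: pop r5=0x99, sp=0xd1
epilogue: pop r3=0xa4, sp=0xd2
epilogue: pop r2=0x13, sp=0xd3
epilogue: pop r0=0xac, sp=0xd4
r0: callee-saved, written=True
r1: caller-saved, written=False
r4: caller-saved, written=True

SURVIVE = r0,r1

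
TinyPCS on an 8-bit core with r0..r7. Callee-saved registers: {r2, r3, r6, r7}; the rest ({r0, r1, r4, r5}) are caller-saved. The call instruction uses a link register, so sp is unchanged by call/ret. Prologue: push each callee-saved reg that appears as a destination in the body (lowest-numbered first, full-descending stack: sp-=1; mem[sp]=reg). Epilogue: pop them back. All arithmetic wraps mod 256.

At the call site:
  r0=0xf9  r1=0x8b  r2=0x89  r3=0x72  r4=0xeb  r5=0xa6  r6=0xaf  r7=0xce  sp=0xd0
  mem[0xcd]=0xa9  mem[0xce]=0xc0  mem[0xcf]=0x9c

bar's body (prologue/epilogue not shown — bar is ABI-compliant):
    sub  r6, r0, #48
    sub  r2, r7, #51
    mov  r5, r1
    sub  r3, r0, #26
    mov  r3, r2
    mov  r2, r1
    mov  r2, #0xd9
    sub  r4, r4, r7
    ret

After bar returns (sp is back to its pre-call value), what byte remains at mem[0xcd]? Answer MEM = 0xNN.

prologue: push r2 -> mem[0xcf]=0x89, sp=0xcf
prologue: push r3 -> mem[0xce]=0x72, sp=0xce
prologue: push r6 -> mem[0xcd]=0xaf, sp=0xcd
body[0] sub  r6, r0, #48 -> r6=0xc9
body[1] sub  r2, r7, #51 -> r2=0x9b
body[2] mov  r5, r1 -> r5=0x8b
body[3] sub  r3, r0, #26 -> r3=0xdf
body[4] mov  r3, r2 -> r3=0x9b
body[5] mov  r2, r1 -> r2=0x8b
body[6] mov  r2, #0xd9 -> r2=0xd9
body[7] sub  r4, r4, r7 -> r4=0x1d
epilogue: pop r6=0xaf, sp=0xce
epilogue: pop r3=0x72, sp=0xcf
epilogue: pop r2=0x89, sp=0xd0
prologue pushed ['r2', 'r3', 'r6'] at ['0xcf', '0xce', '0xcd']

MEM = 0xaf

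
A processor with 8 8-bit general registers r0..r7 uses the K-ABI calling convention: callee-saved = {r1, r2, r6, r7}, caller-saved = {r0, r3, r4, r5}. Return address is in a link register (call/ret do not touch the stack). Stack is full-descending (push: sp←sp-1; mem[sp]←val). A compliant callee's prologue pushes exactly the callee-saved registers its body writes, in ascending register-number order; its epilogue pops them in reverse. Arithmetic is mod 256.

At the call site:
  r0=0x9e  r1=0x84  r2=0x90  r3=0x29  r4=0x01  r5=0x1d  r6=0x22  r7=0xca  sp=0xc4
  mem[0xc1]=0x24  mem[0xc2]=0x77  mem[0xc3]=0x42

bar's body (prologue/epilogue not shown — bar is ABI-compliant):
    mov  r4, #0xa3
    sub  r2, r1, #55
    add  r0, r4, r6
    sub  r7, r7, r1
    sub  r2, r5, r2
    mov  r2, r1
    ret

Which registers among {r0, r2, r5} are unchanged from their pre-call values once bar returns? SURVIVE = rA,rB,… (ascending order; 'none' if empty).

prologue: push r2 → mem[0xc3]=0x90, sp=0xc3
prologue: push r7 → mem[0xc2]=0xca, sp=0xc2
body[0] mov  r4, #0xa3 → r4=0xa3
body[1] sub  r2, r1, #55 → r2=0x4d
body[2] add  r0, r4, r6 → r0=0xc5
body[3] sub  r7, r7, r1 → r7=0x46
body[4] sub  r2, r5, r2 → r2=0xd0
body[5] mov  r2, r1 → r2=0x84
epilogue: pop r7=0xca, sp=0xc3
epilogue: pop r2=0x90, sp=0xc4
r0: caller-saved, written=True
r2: callee-saved, written=True
r5: caller-saved, written=False

SURVIVE = r2,r5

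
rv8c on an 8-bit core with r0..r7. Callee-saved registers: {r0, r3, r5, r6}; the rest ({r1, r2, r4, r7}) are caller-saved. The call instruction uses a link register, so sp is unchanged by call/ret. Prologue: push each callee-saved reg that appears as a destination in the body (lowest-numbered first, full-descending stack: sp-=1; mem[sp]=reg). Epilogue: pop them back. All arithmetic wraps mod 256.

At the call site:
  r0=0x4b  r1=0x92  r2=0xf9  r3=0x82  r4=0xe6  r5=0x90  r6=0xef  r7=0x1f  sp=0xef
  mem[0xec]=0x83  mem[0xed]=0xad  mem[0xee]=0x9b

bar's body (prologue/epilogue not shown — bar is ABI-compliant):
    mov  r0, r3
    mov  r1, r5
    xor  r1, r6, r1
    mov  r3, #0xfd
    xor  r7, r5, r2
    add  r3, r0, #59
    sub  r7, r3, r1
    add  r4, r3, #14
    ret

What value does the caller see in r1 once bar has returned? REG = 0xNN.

prologue: push r0 → mem[0xee]=0x4b, sp=0xee
prologue: push r3 → mem[0xed]=0x82, sp=0xed
body[0] mov  r0, r3 → r0=0x82
body[1] mov  r1, r5 → r1=0x90
body[2] xor  r1, r6, r1 → r1=0x7f
body[3] mov  r3, #0xfd → r3=0xfd
body[4] xor  r7, r5, r2 → r7=0x69
body[5] add  r3, r0, #59 → r3=0xbd
body[6] sub  r7, r3, r1 → r7=0x3e
body[7] add  r4, r3, #14 → r4=0xcb
epilogue: pop r3=0x82, sp=0xee
epilogue: pop r0=0x4b, sp=0xef
r1 is caller-saved → body value

REG = 0x7f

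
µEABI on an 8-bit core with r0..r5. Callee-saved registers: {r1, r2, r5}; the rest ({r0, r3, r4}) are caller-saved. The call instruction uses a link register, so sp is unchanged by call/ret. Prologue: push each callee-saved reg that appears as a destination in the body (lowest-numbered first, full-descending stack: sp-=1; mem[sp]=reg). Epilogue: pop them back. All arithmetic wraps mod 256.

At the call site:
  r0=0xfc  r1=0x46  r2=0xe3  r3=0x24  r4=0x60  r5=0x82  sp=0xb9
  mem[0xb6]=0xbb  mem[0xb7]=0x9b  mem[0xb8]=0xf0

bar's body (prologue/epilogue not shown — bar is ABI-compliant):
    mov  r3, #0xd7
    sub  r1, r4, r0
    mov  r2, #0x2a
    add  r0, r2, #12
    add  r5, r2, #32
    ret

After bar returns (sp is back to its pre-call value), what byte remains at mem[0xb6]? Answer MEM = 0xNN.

MEM = 0x82

prologue: push r1 -> mem[0xb8]=0x46, sp=0xb8
prologue: push r2 -> mem[0xb7]=0xe3, sp=0xb7
prologue: push r5 -> mem[0xb6]=0x82, sp=0xb6
body[0] mov  r3, #0xd7 -> r3=0xd7
body[1] sub  r1, r4, r0 -> r1=0x64
body[2] mov  r2, #0x2a -> r2=0x2a
body[3] add  r0, r2, #12 -> r0=0x36
body[4] add  r5, r2, #32 -> r5=0x4a
epilogue: pop r5=0x82, sp=0xb7
epilogue: pop r2=0xe3, sp=0xb8
epilogue: pop r1=0x46, sp=0xb9
prologue pushed ['r1', 'r2', 'r5'] at ['0xb8', '0xb7', '0xb6']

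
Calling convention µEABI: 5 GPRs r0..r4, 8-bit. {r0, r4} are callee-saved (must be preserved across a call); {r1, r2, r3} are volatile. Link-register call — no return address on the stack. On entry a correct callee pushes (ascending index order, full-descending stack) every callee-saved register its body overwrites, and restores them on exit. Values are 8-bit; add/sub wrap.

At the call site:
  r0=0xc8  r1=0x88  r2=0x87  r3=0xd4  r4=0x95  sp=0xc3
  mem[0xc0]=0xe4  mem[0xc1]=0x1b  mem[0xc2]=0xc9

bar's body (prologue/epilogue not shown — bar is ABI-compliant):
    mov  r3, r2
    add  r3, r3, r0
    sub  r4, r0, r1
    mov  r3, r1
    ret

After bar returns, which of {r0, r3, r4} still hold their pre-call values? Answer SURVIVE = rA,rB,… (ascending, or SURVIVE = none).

SURVIVE = r0,r4

prologue: push r4 → mem[0xc2]=0x95, sp=0xc2
body[0] mov  r3, r2 → r3=0x87
body[1] add  r3, r3, r0 → r3=0x4f
body[2] sub  r4, r0, r1 → r4=0x40
body[3] mov  r3, r1 → r3=0x88
epilogue: pop r4=0x95, sp=0xc3
r0: callee-saved, written=False
r3: caller-saved, written=True
r4: callee-saved, written=True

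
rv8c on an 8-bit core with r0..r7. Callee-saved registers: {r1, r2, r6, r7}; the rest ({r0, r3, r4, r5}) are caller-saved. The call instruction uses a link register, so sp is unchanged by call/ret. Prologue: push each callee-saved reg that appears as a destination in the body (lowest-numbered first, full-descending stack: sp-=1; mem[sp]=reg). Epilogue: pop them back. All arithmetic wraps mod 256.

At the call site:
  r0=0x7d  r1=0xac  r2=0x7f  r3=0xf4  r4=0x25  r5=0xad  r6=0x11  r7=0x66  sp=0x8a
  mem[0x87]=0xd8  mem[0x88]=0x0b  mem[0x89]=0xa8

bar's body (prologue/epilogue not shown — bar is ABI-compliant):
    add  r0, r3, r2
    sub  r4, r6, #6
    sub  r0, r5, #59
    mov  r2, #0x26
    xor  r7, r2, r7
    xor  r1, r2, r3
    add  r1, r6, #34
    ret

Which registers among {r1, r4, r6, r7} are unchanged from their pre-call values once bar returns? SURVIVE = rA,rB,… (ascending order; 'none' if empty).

SURVIVE = r1,r6,r7

prologue: push r1 -> mem[0x89]=0xac, sp=0x89
prologue: push r2 -> mem[0x88]=0x7f, sp=0x88
prologue: push r7 -> mem[0x87]=0x66, sp=0x87
body[0] add  r0, r3, r2 -> r0=0x73
body[1] sub  r4, r6, #6 -> r4=0x0b
body[2] sub  r0, r5, #59 -> r0=0x72
body[3] mov  r2, #0x26 -> r2=0x26
body[4] xor  r7, r2, r7 -> r7=0x40
body[5] xor  r1, r2, r3 -> r1=0xd2
body[6] add  r1, r6, #34 -> r1=0x33
epilogue: pop r7=0x66, sp=0x88
epilogue: pop r2=0x7f, sp=0x89
epilogue: pop r1=0xac, sp=0x8a
r1: callee-saved, written=True
r4: caller-saved, written=True
r6: callee-saved, written=False
r7: callee-saved, written=True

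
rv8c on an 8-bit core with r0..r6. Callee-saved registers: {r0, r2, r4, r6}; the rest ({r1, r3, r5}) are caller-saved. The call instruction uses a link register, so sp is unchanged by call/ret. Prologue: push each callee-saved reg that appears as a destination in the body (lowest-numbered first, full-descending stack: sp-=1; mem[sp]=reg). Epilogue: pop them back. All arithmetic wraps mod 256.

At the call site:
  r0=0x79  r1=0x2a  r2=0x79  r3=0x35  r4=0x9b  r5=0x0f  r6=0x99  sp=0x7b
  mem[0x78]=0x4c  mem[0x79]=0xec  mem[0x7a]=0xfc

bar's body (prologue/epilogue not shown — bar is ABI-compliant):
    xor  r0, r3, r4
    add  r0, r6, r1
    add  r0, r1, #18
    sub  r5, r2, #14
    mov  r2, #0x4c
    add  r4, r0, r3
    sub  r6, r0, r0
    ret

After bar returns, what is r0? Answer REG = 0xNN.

prologue: push r0 → mem[0x7a]=0x79, sp=0x7a
prologue: push r2 → mem[0x79]=0x79, sp=0x79
prologue: push r4 → mem[0x78]=0x9b, sp=0x78
prologue: push r6 → mem[0x77]=0x99, sp=0x77
body[0] xor  r0, r3, r4 → r0=0xae
body[1] add  r0, r6, r1 → r0=0xc3
body[2] add  r0, r1, #18 → r0=0x3c
body[3] sub  r5, r2, #14 → r5=0x6b
body[4] mov  r2, #0x4c → r2=0x4c
body[5] add  r4, r0, r3 → r4=0x71
body[6] sub  r6, r0, r0 → r6=0x00
epilogue: pop r6=0x99, sp=0x78
epilogue: pop r4=0x9b, sp=0x79
epilogue: pop r2=0x79, sp=0x7a
epilogue: pop r0=0x79, sp=0x7b
r0 is callee-saved → restored

REG = 0x79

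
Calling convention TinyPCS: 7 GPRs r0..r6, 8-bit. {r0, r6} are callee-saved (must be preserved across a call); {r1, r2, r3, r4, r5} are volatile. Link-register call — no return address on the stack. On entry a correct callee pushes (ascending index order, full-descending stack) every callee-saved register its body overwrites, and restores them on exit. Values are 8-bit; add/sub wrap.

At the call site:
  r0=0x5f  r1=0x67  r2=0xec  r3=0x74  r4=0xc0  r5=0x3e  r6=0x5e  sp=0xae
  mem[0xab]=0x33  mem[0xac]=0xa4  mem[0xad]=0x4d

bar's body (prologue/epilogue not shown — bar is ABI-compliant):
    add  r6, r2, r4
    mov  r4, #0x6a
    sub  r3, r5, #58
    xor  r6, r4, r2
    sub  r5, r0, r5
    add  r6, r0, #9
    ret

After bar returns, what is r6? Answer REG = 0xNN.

prologue: push r6 → mem[0xad]=0x5e, sp=0xad
body[0] add  r6, r2, r4 → r6=0xac
body[1] mov  r4, #0x6a → r4=0x6a
body[2] sub  r3, r5, #58 → r3=0x04
body[3] xor  r6, r4, r2 → r6=0x86
body[4] sub  r5, r0, r5 → r5=0x21
body[5] add  r6, r0, #9 → r6=0x68
epilogue: pop r6=0x5e, sp=0xae
r6 is callee-saved → restored

REG = 0x5e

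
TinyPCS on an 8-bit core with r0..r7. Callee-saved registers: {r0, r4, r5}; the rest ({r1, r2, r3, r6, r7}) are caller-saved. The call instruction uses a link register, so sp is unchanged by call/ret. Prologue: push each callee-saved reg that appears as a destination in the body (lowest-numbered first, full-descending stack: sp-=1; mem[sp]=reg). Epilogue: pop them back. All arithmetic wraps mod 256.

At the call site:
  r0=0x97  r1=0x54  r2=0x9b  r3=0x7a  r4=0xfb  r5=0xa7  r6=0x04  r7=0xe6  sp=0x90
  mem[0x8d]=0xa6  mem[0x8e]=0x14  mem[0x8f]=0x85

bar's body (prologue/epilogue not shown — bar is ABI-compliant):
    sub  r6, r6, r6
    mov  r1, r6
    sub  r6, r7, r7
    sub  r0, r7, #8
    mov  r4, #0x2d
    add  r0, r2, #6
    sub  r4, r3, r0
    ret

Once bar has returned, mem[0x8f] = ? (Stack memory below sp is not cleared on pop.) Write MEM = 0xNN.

MEM = 0x97

prologue: push r0 → mem[0x8f]=0x97, sp=0x8f
prologue: push r4 → mem[0x8e]=0xfb, sp=0x8e
body[0] sub  r6, r6, r6 → r6=0x00
body[1] mov  r1, r6 → r1=0x00
body[2] sub  r6, r7, r7 → r6=0x00
body[3] sub  r0, r7, #8 → r0=0xde
body[4] mov  r4, #0x2d → r4=0x2d
body[5] add  r0, r2, #6 → r0=0xa1
body[6] sub  r4, r3, r0 → r4=0xd9
epilogue: pop r4=0xfb, sp=0x8f
epilogue: pop r0=0x97, sp=0x90
prologue pushed ['r0', 'r4'] at ['0x8f', '0x8e']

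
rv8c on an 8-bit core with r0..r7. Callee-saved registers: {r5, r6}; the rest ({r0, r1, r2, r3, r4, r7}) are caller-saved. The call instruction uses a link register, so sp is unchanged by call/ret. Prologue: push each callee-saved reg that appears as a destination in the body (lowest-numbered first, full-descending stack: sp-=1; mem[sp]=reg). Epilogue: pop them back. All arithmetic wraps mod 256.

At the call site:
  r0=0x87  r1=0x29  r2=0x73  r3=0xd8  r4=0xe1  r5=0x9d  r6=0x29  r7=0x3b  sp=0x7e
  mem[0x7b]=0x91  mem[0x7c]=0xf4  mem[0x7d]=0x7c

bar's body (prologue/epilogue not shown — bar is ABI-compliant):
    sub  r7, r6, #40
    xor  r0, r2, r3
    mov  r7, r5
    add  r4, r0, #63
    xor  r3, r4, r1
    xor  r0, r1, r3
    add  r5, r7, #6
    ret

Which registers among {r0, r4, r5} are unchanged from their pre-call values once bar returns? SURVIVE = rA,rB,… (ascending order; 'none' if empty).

SURVIVE = r5

prologue: push r5 -> mem[0x7d]=0x9d, sp=0x7d
body[0] sub  r7, r6, #40 -> r7=0x01
body[1] xor  r0, r2, r3 -> r0=0xab
body[2] mov  r7, r5 -> r7=0x9d
body[3] add  r4, r0, #63 -> r4=0xea
body[4] xor  r3, r4, r1 -> r3=0xc3
body[5] xor  r0, r1, r3 -> r0=0xea
body[6] add  r5, r7, #6 -> r5=0xa3
epilogue: pop r5=0x9d, sp=0x7e
r0: caller-saved, written=True
r4: caller-saved, written=True
r5: callee-saved, written=True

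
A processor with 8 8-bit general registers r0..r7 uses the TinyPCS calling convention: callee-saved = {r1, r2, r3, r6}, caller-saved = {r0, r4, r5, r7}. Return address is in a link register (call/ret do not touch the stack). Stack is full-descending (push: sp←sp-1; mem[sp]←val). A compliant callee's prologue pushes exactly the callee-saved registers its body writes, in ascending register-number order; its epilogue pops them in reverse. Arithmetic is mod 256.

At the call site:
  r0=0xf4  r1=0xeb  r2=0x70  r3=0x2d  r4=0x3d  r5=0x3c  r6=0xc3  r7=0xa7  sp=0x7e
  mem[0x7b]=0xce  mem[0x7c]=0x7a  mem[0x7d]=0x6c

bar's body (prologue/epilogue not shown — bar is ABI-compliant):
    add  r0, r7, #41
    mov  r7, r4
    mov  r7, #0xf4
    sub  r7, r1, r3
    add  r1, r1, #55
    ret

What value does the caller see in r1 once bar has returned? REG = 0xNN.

REG = 0xeb

prologue: push r1 → mem[0x7d]=0xeb, sp=0x7d
body[0] add  r0, r7, #41 → r0=0xd0
body[1] mov  r7, r4 → r7=0x3d
body[2] mov  r7, #0xf4 → r7=0xf4
body[3] sub  r7, r1, r3 → r7=0xbe
body[4] add  r1, r1, #55 → r1=0x22
epilogue: pop r1=0xeb, sp=0x7e
r1 is callee-saved → restored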